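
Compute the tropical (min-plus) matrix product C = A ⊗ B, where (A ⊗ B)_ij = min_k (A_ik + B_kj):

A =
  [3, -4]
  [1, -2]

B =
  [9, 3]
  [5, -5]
A ⊗ B =
  [1, -9]
  [3, -7]

Apply the min-plus product entry-by-entry:
  C[0][0] = min over k of (A[0][0] + B[0][0] = 3 + 9 = 12, A[0][1] + B[1][0] = -4 + 5 = 1) = 1 (attained at k = 1)
  C[0][1] = min over k of (A[0][0] + B[0][1] = 3 + 3 = 6, A[0][1] + B[1][1] = -4 + -5 = -9) = -9 (attained at k = 1)
  C[1][0] = min over k of (A[1][0] + B[0][0] = 1 + 9 = 10, A[1][1] + B[1][0] = -2 + 5 = 3) = 3 (attained at k = 1)
  C[1][1] = min over k of (A[1][0] + B[0][1] = 1 + 3 = 4, A[1][1] + B[1][1] = -2 + -5 = -7) = -7 (attained at k = 1)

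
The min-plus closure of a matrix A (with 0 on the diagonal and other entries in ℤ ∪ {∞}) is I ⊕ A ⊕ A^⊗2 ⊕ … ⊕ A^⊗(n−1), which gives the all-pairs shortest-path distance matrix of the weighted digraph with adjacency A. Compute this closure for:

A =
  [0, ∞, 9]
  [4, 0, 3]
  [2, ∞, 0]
Closure =
  [0, ∞, 9]
  [4, 0, 3]
  [2, ∞, 0]

This is the Floyd-Warshall all-pairs shortest-path computation. For each intermediate vertex k = 0, 1, …, 2, update dist[i][j] ← min(dist[i][j], dist[i][k] + dist[k][j]). The final matrix gives, for each (i, j), the minimum total weight of any directed path from i to j (possibly empty when i = j).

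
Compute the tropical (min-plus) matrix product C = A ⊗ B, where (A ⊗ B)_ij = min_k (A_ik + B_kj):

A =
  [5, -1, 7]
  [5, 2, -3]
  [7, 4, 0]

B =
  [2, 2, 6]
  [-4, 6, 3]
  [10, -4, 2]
A ⊗ B =
  [-5, 3, 2]
  [-2, -7, -1]
  [0, -4, 2]

Apply the min-plus product entry-by-entry:
  C[0][0] = min over k of (A[0][0] + B[0][0] = 5 + 2 = 7, A[0][1] + B[1][0] = -1 + -4 = -5, A[0][2] + B[2][0] = 7 + 10 = 17) = -5 (attained at k = 1)
  C[0][1] = min over k of (A[0][0] + B[0][1] = 5 + 2 = 7, A[0][1] + B[1][1] = -1 + 6 = 5, A[0][2] + B[2][1] = 7 + -4 = 3) = 3 (attained at k = 2)
  C[0][2] = min over k of (A[0][0] + B[0][2] = 5 + 6 = 11, A[0][1] + B[1][2] = -1 + 3 = 2, A[0][2] + B[2][2] = 7 + 2 = 9) = 2 (attained at k = 1)
  C[1][0] = min over k of (A[1][0] + B[0][0] = 5 + 2 = 7, A[1][1] + B[1][0] = 2 + -4 = -2, A[1][2] + B[2][0] = -3 + 10 = 7) = -2 (attained at k = 1)
  C[1][1] = min over k of (A[1][0] + B[0][1] = 5 + 2 = 7, A[1][1] + B[1][1] = 2 + 6 = 8, A[1][2] + B[2][1] = -3 + -4 = -7) = -7 (attained at k = 2)
  C[1][2] = min over k of (A[1][0] + B[0][2] = 5 + 6 = 11, A[1][1] + B[1][2] = 2 + 3 = 5, A[1][2] + B[2][2] = -3 + 2 = -1) = -1 (attained at k = 2)
  C[2][0] = min over k of (A[2][0] + B[0][0] = 7 + 2 = 9, A[2][1] + B[1][0] = 4 + -4 = 0, A[2][2] + B[2][0] = 0 + 10 = 10) = 0 (attained at k = 1)
  C[2][1] = min over k of (A[2][0] + B[0][1] = 7 + 2 = 9, A[2][1] + B[1][1] = 4 + 6 = 10, A[2][2] + B[2][1] = 0 + -4 = -4) = -4 (attained at k = 2)
  C[2][2] = min over k of (A[2][0] + B[0][2] = 7 + 6 = 13, A[2][1] + B[1][2] = 4 + 3 = 7, A[2][2] + B[2][2] = 0 + 2 = 2) = 2 (attained at k = 2)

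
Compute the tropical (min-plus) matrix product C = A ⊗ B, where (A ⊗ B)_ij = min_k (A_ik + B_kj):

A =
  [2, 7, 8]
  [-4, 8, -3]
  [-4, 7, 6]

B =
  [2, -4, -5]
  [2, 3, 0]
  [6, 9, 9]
A ⊗ B =
  [4, -2, -3]
  [-2, -8, -9]
  [-2, -8, -9]

Apply the min-plus product entry-by-entry:
  C[0][0] = min over k of (A[0][0] + B[0][0] = 2 + 2 = 4, A[0][1] + B[1][0] = 7 + 2 = 9, A[0][2] + B[2][0] = 8 + 6 = 14) = 4 (attained at k = 0)
  C[0][1] = min over k of (A[0][0] + B[0][1] = 2 + -4 = -2, A[0][1] + B[1][1] = 7 + 3 = 10, A[0][2] + B[2][1] = 8 + 9 = 17) = -2 (attained at k = 0)
  C[0][2] = min over k of (A[0][0] + B[0][2] = 2 + -5 = -3, A[0][1] + B[1][2] = 7 + 0 = 7, A[0][2] + B[2][2] = 8 + 9 = 17) = -3 (attained at k = 0)
  C[1][0] = min over k of (A[1][0] + B[0][0] = -4 + 2 = -2, A[1][1] + B[1][0] = 8 + 2 = 10, A[1][2] + B[2][0] = -3 + 6 = 3) = -2 (attained at k = 0)
  C[1][1] = min over k of (A[1][0] + B[0][1] = -4 + -4 = -8, A[1][1] + B[1][1] = 8 + 3 = 11, A[1][2] + B[2][1] = -3 + 9 = 6) = -8 (attained at k = 0)
  C[1][2] = min over k of (A[1][0] + B[0][2] = -4 + -5 = -9, A[1][1] + B[1][2] = 8 + 0 = 8, A[1][2] + B[2][2] = -3 + 9 = 6) = -9 (attained at k = 0)
  C[2][0] = min over k of (A[2][0] + B[0][0] = -4 + 2 = -2, A[2][1] + B[1][0] = 7 + 2 = 9, A[2][2] + B[2][0] = 6 + 6 = 12) = -2 (attained at k = 0)
  C[2][1] = min over k of (A[2][0] + B[0][1] = -4 + -4 = -8, A[2][1] + B[1][1] = 7 + 3 = 10, A[2][2] + B[2][1] = 6 + 9 = 15) = -8 (attained at k = 0)
  C[2][2] = min over k of (A[2][0] + B[0][2] = -4 + -5 = -9, A[2][1] + B[1][2] = 7 + 0 = 7, A[2][2] + B[2][2] = 6 + 9 = 15) = -9 (attained at k = 0)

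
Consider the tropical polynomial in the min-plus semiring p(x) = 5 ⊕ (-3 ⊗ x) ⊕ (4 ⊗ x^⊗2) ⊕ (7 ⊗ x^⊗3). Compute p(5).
p(5) = 2

A tropical monomial a ⊗ x^⊗i evaluates to a + i · x. Evaluating each term at x = 5:
  Term 0 contributes 5 + 0 · 5 = 5
  Term 1 contributes -3 + 1 · 5 = 2
  Term 2 contributes 4 + 2 · 5 = 14
  Term 3 contributes 7 + 3 · 5 = 22
p(5) = ⊕ of these = min[5, 2, 14, 22] = 2.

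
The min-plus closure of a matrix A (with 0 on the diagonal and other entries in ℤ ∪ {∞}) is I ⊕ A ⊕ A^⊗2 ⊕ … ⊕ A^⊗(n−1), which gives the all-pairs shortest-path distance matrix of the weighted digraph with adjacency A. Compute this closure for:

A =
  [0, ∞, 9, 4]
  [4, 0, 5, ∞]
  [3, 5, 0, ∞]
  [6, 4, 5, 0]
Closure =
  [0, 8, 9, 4]
  [4, 0, 5, 8]
  [3, 5, 0, 7]
  [6, 4, 5, 0]

This is the Floyd-Warshall all-pairs shortest-path computation. For each intermediate vertex k = 0, 1, …, 3, update dist[i][j] ← min(dist[i][j], dist[i][k] + dist[k][j]). The final matrix gives, for each (i, j), the minimum total weight of any directed path from i to j (possibly empty when i = j).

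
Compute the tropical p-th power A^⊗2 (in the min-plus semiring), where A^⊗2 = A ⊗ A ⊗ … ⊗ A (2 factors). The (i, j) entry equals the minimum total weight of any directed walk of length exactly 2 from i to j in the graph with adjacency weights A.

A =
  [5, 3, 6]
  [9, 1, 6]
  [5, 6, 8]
A^⊗2 =
  [10, 4, 9]
  [10, 2, 7]
  [10, 7, 11]

Each entry (A^⊗2)_ij equals the minimum over all length-2 walks i = v_0 → v_1 → … → v_2 = j of Σ_t A[v_t][v_{t+1}]. For example, for (i, j) = (0, 2) we minimise over 3 possible intermediate vertex sequences; the minimum is 9, attained along the walk 0 → 1 → 2.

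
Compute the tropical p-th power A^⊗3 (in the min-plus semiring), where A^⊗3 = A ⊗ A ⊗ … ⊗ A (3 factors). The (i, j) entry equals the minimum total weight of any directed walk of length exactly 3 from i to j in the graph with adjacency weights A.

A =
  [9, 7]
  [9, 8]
A^⊗3 =
  [24, 23]
  [25, 24]

Each entry (A^⊗3)_ij equals the minimum over all length-3 walks i = v_0 → v_1 → … → v_3 = j of Σ_t A[v_t][v_{t+1}]. For example, for (i, j) = (0, 1) we minimise over 4 possible intermediate vertex sequences; the minimum is 23, attained along the walk 0 → 1 → 0 → 1.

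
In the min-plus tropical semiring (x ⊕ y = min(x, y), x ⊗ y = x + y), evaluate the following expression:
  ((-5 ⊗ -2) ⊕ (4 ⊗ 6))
((-5 ⊗ -2) ⊕ (4 ⊗ 6)) = -7

Expand innermost to outermost. Recall ⊕ takes the minimum of its arguments and ⊗ takes their sum. Working out the expression ((-5 ⊗ -2) ⊕ (4 ⊗ 6)) gives -7.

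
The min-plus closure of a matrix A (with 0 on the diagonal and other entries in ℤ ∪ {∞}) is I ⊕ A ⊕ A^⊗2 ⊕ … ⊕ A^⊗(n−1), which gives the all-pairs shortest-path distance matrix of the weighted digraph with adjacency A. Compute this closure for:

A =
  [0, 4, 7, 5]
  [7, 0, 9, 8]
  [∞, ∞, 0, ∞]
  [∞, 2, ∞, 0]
Closure =
  [0, 4, 7, 5]
  [7, 0, 9, 8]
  [∞, ∞, 0, ∞]
  [9, 2, 11, 0]

This is the Floyd-Warshall all-pairs shortest-path computation. For each intermediate vertex k = 0, 1, …, 3, update dist[i][j] ← min(dist[i][j], dist[i][k] + dist[k][j]). The final matrix gives, for each (i, j), the minimum total weight of any directed path from i to j (possibly empty when i = j).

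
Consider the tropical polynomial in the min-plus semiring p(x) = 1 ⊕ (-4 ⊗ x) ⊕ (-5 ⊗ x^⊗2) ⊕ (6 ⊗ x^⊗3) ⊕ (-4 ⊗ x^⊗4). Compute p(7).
p(7) = 1

A tropical monomial a ⊗ x^⊗i evaluates to a + i · x. Evaluating each term at x = 7:
  Term 0 contributes 1 + 0 · 7 = 1
  Term 1 contributes -4 + 1 · 7 = 3
  Term 2 contributes -5 + 2 · 7 = 9
  Term 3 contributes 6 + 3 · 7 = 27
  Term 4 contributes -4 + 4 · 7 = 24
p(7) = ⊕ of these = min[1, 3, 9, 27, 24] = 1.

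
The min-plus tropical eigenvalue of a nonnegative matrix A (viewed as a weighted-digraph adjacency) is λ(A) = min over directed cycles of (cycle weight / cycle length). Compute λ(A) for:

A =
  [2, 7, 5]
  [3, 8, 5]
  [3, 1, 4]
λ(A) = 2

Enumerate directed cycles and compute their means (weight / length). Sample:
  cycle 0 → 0: weight = 2, length = 1, mean = 2/1 ≈ 2.000
  cycle 1 → 1: weight = 8, length = 1, mean = 8/1 ≈ 8.000
  cycle 2 → 2: weight = 4, length = 1, mean = 4/1 ≈ 4.000
  cycle 0 → 1 → 0: weight = 10, length = 2, mean = 10/2 ≈ 5.000
  cycle 0 → 2 → 0: weight = 8, length = 2, mean = 8/2 ≈ 4.000
  cycle 1 → 0 → 1: weight = 10, length = 2, mean = 10/2 ≈ 5.000
Minimum mean = 2.000, attained e.g. along the cycle 0 → 0 with weight 2 and length 1. So λ(A) = 2/1 = 2.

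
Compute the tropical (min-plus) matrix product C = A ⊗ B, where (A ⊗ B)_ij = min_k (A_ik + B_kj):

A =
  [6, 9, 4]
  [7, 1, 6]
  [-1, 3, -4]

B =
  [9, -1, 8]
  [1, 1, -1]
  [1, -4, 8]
A ⊗ B =
  [5, 0, 8]
  [2, 2, 0]
  [-3, -8, 2]

Apply the min-plus product entry-by-entry:
  C[0][0] = min over k of (A[0][0] + B[0][0] = 6 + 9 = 15, A[0][1] + B[1][0] = 9 + 1 = 10, A[0][2] + B[2][0] = 4 + 1 = 5) = 5 (attained at k = 2)
  C[0][1] = min over k of (A[0][0] + B[0][1] = 6 + -1 = 5, A[0][1] + B[1][1] = 9 + 1 = 10, A[0][2] + B[2][1] = 4 + -4 = 0) = 0 (attained at k = 2)
  C[0][2] = min over k of (A[0][0] + B[0][2] = 6 + 8 = 14, A[0][1] + B[1][2] = 9 + -1 = 8, A[0][2] + B[2][2] = 4 + 8 = 12) = 8 (attained at k = 1)
  C[1][0] = min over k of (A[1][0] + B[0][0] = 7 + 9 = 16, A[1][1] + B[1][0] = 1 + 1 = 2, A[1][2] + B[2][0] = 6 + 1 = 7) = 2 (attained at k = 1)
  C[1][1] = min over k of (A[1][0] + B[0][1] = 7 + -1 = 6, A[1][1] + B[1][1] = 1 + 1 = 2, A[1][2] + B[2][1] = 6 + -4 = 2) = 2 (attained at k = 1)
  C[1][2] = min over k of (A[1][0] + B[0][2] = 7 + 8 = 15, A[1][1] + B[1][2] = 1 + -1 = 0, A[1][2] + B[2][2] = 6 + 8 = 14) = 0 (attained at k = 1)
  C[2][0] = min over k of (A[2][0] + B[0][0] = -1 + 9 = 8, A[2][1] + B[1][0] = 3 + 1 = 4, A[2][2] + B[2][0] = -4 + 1 = -3) = -3 (attained at k = 2)
  C[2][1] = min over k of (A[2][0] + B[0][1] = -1 + -1 = -2, A[2][1] + B[1][1] = 3 + 1 = 4, A[2][2] + B[2][1] = -4 + -4 = -8) = -8 (attained at k = 2)
  C[2][2] = min over k of (A[2][0] + B[0][2] = -1 + 8 = 7, A[2][1] + B[1][2] = 3 + -1 = 2, A[2][2] + B[2][2] = -4 + 8 = 4) = 2 (attained at k = 1)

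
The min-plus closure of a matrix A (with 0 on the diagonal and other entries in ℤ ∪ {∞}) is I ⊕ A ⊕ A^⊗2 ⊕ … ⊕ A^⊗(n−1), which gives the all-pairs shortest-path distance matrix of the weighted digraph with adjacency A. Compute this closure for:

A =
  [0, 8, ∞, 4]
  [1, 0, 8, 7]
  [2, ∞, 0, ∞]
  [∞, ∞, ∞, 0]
Closure =
  [0, 8, 16, 4]
  [1, 0, 8, 5]
  [2, 10, 0, 6]
  [∞, ∞, ∞, 0]

This is the Floyd-Warshall all-pairs shortest-path computation. For each intermediate vertex k = 0, 1, …, 3, update dist[i][j] ← min(dist[i][j], dist[i][k] + dist[k][j]). The final matrix gives, for each (i, j), the minimum total weight of any directed path from i to j (possibly empty when i = j).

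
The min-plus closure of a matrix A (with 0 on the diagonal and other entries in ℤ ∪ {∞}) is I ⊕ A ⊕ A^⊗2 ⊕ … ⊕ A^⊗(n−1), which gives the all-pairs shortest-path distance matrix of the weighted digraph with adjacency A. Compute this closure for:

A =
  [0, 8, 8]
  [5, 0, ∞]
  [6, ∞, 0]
Closure =
  [0, 8, 8]
  [5, 0, 13]
  [6, 14, 0]

This is the Floyd-Warshall all-pairs shortest-path computation. For each intermediate vertex k = 0, 1, …, 2, update dist[i][j] ← min(dist[i][j], dist[i][k] + dist[k][j]). The final matrix gives, for each (i, j), the minimum total weight of any directed path from i to j (possibly empty when i = j).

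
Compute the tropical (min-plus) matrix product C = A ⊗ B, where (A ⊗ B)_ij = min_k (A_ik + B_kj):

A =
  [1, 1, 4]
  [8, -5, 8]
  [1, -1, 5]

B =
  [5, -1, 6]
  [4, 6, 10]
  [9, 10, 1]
A ⊗ B =
  [5, 0, 5]
  [-1, 1, 5]
  [3, 0, 6]

Apply the min-plus product entry-by-entry:
  C[0][0] = min over k of (A[0][0] + B[0][0] = 1 + 5 = 6, A[0][1] + B[1][0] = 1 + 4 = 5, A[0][2] + B[2][0] = 4 + 9 = 13) = 5 (attained at k = 1)
  C[0][1] = min over k of (A[0][0] + B[0][1] = 1 + -1 = 0, A[0][1] + B[1][1] = 1 + 6 = 7, A[0][2] + B[2][1] = 4 + 10 = 14) = 0 (attained at k = 0)
  C[0][2] = min over k of (A[0][0] + B[0][2] = 1 + 6 = 7, A[0][1] + B[1][2] = 1 + 10 = 11, A[0][2] + B[2][2] = 4 + 1 = 5) = 5 (attained at k = 2)
  C[1][0] = min over k of (A[1][0] + B[0][0] = 8 + 5 = 13, A[1][1] + B[1][0] = -5 + 4 = -1, A[1][2] + B[2][0] = 8 + 9 = 17) = -1 (attained at k = 1)
  C[1][1] = min over k of (A[1][0] + B[0][1] = 8 + -1 = 7, A[1][1] + B[1][1] = -5 + 6 = 1, A[1][2] + B[2][1] = 8 + 10 = 18) = 1 (attained at k = 1)
  C[1][2] = min over k of (A[1][0] + B[0][2] = 8 + 6 = 14, A[1][1] + B[1][2] = -5 + 10 = 5, A[1][2] + B[2][2] = 8 + 1 = 9) = 5 (attained at k = 1)
  C[2][0] = min over k of (A[2][0] + B[0][0] = 1 + 5 = 6, A[2][1] + B[1][0] = -1 + 4 = 3, A[2][2] + B[2][0] = 5 + 9 = 14) = 3 (attained at k = 1)
  C[2][1] = min over k of (A[2][0] + B[0][1] = 1 + -1 = 0, A[2][1] + B[1][1] = -1 + 6 = 5, A[2][2] + B[2][1] = 5 + 10 = 15) = 0 (attained at k = 0)
  C[2][2] = min over k of (A[2][0] + B[0][2] = 1 + 6 = 7, A[2][1] + B[1][2] = -1 + 10 = 9, A[2][2] + B[2][2] = 5 + 1 = 6) = 6 (attained at k = 2)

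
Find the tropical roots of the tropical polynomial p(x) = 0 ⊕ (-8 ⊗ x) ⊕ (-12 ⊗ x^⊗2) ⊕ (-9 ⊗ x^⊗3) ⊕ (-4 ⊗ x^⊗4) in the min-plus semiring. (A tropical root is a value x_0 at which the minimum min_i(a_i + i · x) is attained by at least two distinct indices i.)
Roots: {-5, -3, 4, 8}

Each tropical root is a break point of the lower envelope of the lines y = a_i + i · x (there are 5 lines, with slopes 0, 1, ..., 4). Only the lines that attain the minimum somewhere contribute to roots; other lines are dominated. Here the surviving (envelope) indices are i = 4, i = 3, i = 2, i = 1, i = 0.
Intersections between consecutive envelope lines give the roots: for adjacent envelope indices i < j the intersection is x = (a_i − a_j) / (j − i). Reading off the sorted break points: {-5, -3, 4, 8}.
Verification: at each break x_0, at least two indices attain the minimum of min_i(a_i + i · x_0).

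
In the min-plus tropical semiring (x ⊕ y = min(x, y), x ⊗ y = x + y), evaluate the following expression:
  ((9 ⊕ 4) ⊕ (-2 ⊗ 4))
((9 ⊕ 4) ⊕ (-2 ⊗ 4)) = 2

Expand innermost to outermost. Recall ⊕ takes the minimum of its arguments and ⊗ takes their sum. Working out the expression ((9 ⊕ 4) ⊕ (-2 ⊗ 4)) gives 2.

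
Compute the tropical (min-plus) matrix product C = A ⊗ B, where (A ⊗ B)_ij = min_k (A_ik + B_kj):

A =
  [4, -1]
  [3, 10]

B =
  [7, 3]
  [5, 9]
A ⊗ B =
  [4, 7]
  [10, 6]

Apply the min-plus product entry-by-entry:
  C[0][0] = min over k of (A[0][0] + B[0][0] = 4 + 7 = 11, A[0][1] + B[1][0] = -1 + 5 = 4) = 4 (attained at k = 1)
  C[0][1] = min over k of (A[0][0] + B[0][1] = 4 + 3 = 7, A[0][1] + B[1][1] = -1 + 9 = 8) = 7 (attained at k = 0)
  C[1][0] = min over k of (A[1][0] + B[0][0] = 3 + 7 = 10, A[1][1] + B[1][0] = 10 + 5 = 15) = 10 (attained at k = 0)
  C[1][1] = min over k of (A[1][0] + B[0][1] = 3 + 3 = 6, A[1][1] + B[1][1] = 10 + 9 = 19) = 6 (attained at k = 0)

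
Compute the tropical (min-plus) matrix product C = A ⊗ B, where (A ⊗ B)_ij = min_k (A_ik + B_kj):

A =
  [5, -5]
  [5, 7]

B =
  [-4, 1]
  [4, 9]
A ⊗ B =
  [-1, 4]
  [1, 6]

Apply the min-plus product entry-by-entry:
  C[0][0] = min over k of (A[0][0] + B[0][0] = 5 + -4 = 1, A[0][1] + B[1][0] = -5 + 4 = -1) = -1 (attained at k = 1)
  C[0][1] = min over k of (A[0][0] + B[0][1] = 5 + 1 = 6, A[0][1] + B[1][1] = -5 + 9 = 4) = 4 (attained at k = 1)
  C[1][0] = min over k of (A[1][0] + B[0][0] = 5 + -4 = 1, A[1][1] + B[1][0] = 7 + 4 = 11) = 1 (attained at k = 0)
  C[1][1] = min over k of (A[1][0] + B[0][1] = 5 + 1 = 6, A[1][1] + B[1][1] = 7 + 9 = 16) = 6 (attained at k = 0)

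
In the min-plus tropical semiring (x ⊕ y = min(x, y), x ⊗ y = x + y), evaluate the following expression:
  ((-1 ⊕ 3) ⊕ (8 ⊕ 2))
((-1 ⊕ 3) ⊕ (8 ⊕ 2)) = -1

Expand innermost to outermost. Recall ⊕ takes the minimum of its arguments and ⊗ takes their sum. Working out the expression ((-1 ⊕ 3) ⊕ (8 ⊕ 2)) gives -1.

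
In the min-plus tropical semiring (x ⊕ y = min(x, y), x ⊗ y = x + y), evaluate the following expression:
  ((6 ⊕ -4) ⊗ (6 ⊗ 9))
((6 ⊕ -4) ⊗ (6 ⊗ 9)) = 11

Expand innermost to outermost. Recall ⊕ takes the minimum of its arguments and ⊗ takes their sum. Working out the expression ((6 ⊕ -4) ⊗ (6 ⊗ 9)) gives 11.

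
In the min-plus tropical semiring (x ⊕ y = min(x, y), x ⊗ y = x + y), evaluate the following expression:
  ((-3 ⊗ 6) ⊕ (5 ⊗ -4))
((-3 ⊗ 6) ⊕ (5 ⊗ -4)) = 1

Expand innermost to outermost. Recall ⊕ takes the minimum of its arguments and ⊗ takes their sum. Working out the expression ((-3 ⊗ 6) ⊕ (5 ⊗ -4)) gives 1.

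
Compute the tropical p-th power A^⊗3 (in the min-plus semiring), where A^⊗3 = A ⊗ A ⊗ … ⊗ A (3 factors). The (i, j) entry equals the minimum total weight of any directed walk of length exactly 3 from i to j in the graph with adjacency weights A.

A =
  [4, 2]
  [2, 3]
A^⊗3 =
  [7, 6]
  [6, 7]

Each entry (A^⊗3)_ij equals the minimum over all length-3 walks i = v_0 → v_1 → … → v_3 = j of Σ_t A[v_t][v_{t+1}]. For example, for (i, j) = (0, 1) we minimise over 4 possible intermediate vertex sequences; the minimum is 6, attained along the walk 0 → 1 → 0 → 1.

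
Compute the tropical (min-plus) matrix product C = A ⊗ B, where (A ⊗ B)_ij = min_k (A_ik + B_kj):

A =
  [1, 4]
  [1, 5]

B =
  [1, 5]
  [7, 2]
A ⊗ B =
  [2, 6]
  [2, 6]

Apply the min-plus product entry-by-entry:
  C[0][0] = min over k of (A[0][0] + B[0][0] = 1 + 1 = 2, A[0][1] + B[1][0] = 4 + 7 = 11) = 2 (attained at k = 0)
  C[0][1] = min over k of (A[0][0] + B[0][1] = 1 + 5 = 6, A[0][1] + B[1][1] = 4 + 2 = 6) = 6 (attained at k = 0)
  C[1][0] = min over k of (A[1][0] + B[0][0] = 1 + 1 = 2, A[1][1] + B[1][0] = 5 + 7 = 12) = 2 (attained at k = 0)
  C[1][1] = min over k of (A[1][0] + B[0][1] = 1 + 5 = 6, A[1][1] + B[1][1] = 5 + 2 = 7) = 6 (attained at k = 0)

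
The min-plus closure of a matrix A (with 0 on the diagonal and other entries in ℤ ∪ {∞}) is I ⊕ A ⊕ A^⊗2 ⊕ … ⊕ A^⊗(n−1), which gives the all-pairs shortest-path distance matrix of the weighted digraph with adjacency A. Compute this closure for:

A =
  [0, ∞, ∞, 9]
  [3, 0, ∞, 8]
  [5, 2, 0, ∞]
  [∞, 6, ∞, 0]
Closure =
  [0, 15, ∞, 9]
  [3, 0, ∞, 8]
  [5, 2, 0, 10]
  [9, 6, ∞, 0]

This is the Floyd-Warshall all-pairs shortest-path computation. For each intermediate vertex k = 0, 1, …, 3, update dist[i][j] ← min(dist[i][j], dist[i][k] + dist[k][j]). The final matrix gives, for each (i, j), the minimum total weight of any directed path from i to j (possibly empty when i = j).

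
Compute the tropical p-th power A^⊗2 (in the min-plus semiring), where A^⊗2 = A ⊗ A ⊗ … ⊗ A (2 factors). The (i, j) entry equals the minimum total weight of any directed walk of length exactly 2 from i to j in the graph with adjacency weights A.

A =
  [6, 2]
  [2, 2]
A^⊗2 =
  [4, 4]
  [4, 4]

Each entry (A^⊗2)_ij equals the minimum over all length-2 walks i = v_0 → v_1 → … → v_2 = j of Σ_t A[v_t][v_{t+1}]. For example, for (i, j) = (0, 1) we minimise over 2 possible intermediate vertex sequences; the minimum is 4, attained along the walk 0 → 1 → 1.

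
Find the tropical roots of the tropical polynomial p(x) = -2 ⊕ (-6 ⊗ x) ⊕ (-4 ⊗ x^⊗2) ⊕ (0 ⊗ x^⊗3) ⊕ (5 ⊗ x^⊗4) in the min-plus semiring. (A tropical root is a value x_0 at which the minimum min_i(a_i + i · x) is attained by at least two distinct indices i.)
Roots: {-5, -4, -2, 4}

Each tropical root is a break point of the lower envelope of the lines y = a_i + i · x (there are 5 lines, with slopes 0, 1, ..., 4). Only the lines that attain the minimum somewhere contribute to roots; other lines are dominated. Here the surviving (envelope) indices are i = 4, i = 3, i = 2, i = 1, i = 0.
Intersections between consecutive envelope lines give the roots: for adjacent envelope indices i < j the intersection is x = (a_i − a_j) / (j − i). Reading off the sorted break points: {-5, -4, -2, 4}.
Verification: at each break x_0, at least two indices attain the minimum of min_i(a_i + i · x_0).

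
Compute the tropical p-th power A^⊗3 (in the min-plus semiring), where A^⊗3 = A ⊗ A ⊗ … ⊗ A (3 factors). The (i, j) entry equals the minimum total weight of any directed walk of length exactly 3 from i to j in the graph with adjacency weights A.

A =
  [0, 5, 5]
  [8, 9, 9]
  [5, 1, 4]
A^⊗3 =
  [0, 5, 5]
  [8, 13, 13]
  [5, 9, 10]

Each entry (A^⊗3)_ij equals the minimum over all length-3 walks i = v_0 → v_1 → … → v_3 = j of Σ_t A[v_t][v_{t+1}]. For example, for (i, j) = (0, 2) we minimise over 9 possible intermediate vertex sequences; the minimum is 5, attained along the walk 0 → 0 → 0 → 2.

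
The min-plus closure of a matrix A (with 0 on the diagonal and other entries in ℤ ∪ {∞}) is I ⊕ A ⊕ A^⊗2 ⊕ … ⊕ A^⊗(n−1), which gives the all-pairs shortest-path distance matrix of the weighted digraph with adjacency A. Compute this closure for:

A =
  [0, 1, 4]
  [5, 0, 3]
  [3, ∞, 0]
Closure =
  [0, 1, 4]
  [5, 0, 3]
  [3, 4, 0]

This is the Floyd-Warshall all-pairs shortest-path computation. For each intermediate vertex k = 0, 1, …, 2, update dist[i][j] ← min(dist[i][j], dist[i][k] + dist[k][j]). The final matrix gives, for each (i, j), the minimum total weight of any directed path from i to j (possibly empty when i = j).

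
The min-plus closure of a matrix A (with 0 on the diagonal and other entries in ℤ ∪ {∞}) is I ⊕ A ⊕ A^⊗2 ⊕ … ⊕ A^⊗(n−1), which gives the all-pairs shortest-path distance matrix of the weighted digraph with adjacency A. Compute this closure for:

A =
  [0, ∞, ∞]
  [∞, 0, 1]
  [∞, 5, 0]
Closure =
  [0, ∞, ∞]
  [∞, 0, 1]
  [∞, 5, 0]

This is the Floyd-Warshall all-pairs shortest-path computation. For each intermediate vertex k = 0, 1, …, 2, update dist[i][j] ← min(dist[i][j], dist[i][k] + dist[k][j]). The final matrix gives, for each (i, j), the minimum total weight of any directed path from i to j (possibly empty when i = j).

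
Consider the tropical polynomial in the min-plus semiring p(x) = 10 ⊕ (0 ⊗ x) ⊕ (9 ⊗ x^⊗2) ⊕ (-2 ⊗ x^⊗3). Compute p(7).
p(7) = 7

A tropical monomial a ⊗ x^⊗i evaluates to a + i · x. Evaluating each term at x = 7:
  Term 0 contributes 10 + 0 · 7 = 10
  Term 1 contributes 0 + 1 · 7 = 7
  Term 2 contributes 9 + 2 · 7 = 23
  Term 3 contributes -2 + 3 · 7 = 19
p(7) = ⊕ of these = min[10, 7, 23, 19] = 7.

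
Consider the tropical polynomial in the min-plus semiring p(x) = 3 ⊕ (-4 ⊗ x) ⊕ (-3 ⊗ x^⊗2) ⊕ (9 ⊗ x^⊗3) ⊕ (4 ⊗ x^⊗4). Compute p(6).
p(6) = 2

A tropical monomial a ⊗ x^⊗i evaluates to a + i · x. Evaluating each term at x = 6:
  Term 0 contributes 3 + 0 · 6 = 3
  Term 1 contributes -4 + 1 · 6 = 2
  Term 2 contributes -3 + 2 · 6 = 9
  Term 3 contributes 9 + 3 · 6 = 27
  Term 4 contributes 4 + 4 · 6 = 28
p(6) = ⊕ of these = min[3, 2, 9, 27, 28] = 2.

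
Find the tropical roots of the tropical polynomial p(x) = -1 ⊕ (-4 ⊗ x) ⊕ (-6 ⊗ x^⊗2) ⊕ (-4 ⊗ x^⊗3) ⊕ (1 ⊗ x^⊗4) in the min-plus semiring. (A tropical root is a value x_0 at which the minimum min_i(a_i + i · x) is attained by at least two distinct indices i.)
Roots: {-5, -2, 2, 3}

Each tropical root is a break point of the lower envelope of the lines y = a_i + i · x (there are 5 lines, with slopes 0, 1, ..., 4). Only the lines that attain the minimum somewhere contribute to roots; other lines are dominated. Here the surviving (envelope) indices are i = 4, i = 3, i = 2, i = 1, i = 0.
Intersections between consecutive envelope lines give the roots: for adjacent envelope indices i < j the intersection is x = (a_i − a_j) / (j − i). Reading off the sorted break points: {-5, -2, 2, 3}.
Verification: at each break x_0, at least two indices attain the minimum of min_i(a_i + i · x_0).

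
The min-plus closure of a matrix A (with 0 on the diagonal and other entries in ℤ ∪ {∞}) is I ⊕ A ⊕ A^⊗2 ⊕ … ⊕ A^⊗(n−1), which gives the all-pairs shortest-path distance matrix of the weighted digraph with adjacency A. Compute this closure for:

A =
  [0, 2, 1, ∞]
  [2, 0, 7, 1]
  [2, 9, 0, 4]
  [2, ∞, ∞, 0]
Closure =
  [0, 2, 1, 3]
  [2, 0, 3, 1]
  [2, 4, 0, 4]
  [2, 4, 3, 0]

This is the Floyd-Warshall all-pairs shortest-path computation. For each intermediate vertex k = 0, 1, …, 3, update dist[i][j] ← min(dist[i][j], dist[i][k] + dist[k][j]). The final matrix gives, for each (i, j), the minimum total weight of any directed path from i to j (possibly empty when i = j).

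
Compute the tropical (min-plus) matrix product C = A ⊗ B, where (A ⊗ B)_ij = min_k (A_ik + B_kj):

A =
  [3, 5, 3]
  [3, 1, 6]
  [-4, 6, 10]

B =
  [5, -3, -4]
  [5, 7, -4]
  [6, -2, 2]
A ⊗ B =
  [8, 0, -1]
  [6, 0, -3]
  [1, -7, -8]

Apply the min-plus product entry-by-entry:
  C[0][0] = min over k of (A[0][0] + B[0][0] = 3 + 5 = 8, A[0][1] + B[1][0] = 5 + 5 = 10, A[0][2] + B[2][0] = 3 + 6 = 9) = 8 (attained at k = 0)
  C[0][1] = min over k of (A[0][0] + B[0][1] = 3 + -3 = 0, A[0][1] + B[1][1] = 5 + 7 = 12, A[0][2] + B[2][1] = 3 + -2 = 1) = 0 (attained at k = 0)
  C[0][2] = min over k of (A[0][0] + B[0][2] = 3 + -4 = -1, A[0][1] + B[1][2] = 5 + -4 = 1, A[0][2] + B[2][2] = 3 + 2 = 5) = -1 (attained at k = 0)
  C[1][0] = min over k of (A[1][0] + B[0][0] = 3 + 5 = 8, A[1][1] + B[1][0] = 1 + 5 = 6, A[1][2] + B[2][0] = 6 + 6 = 12) = 6 (attained at k = 1)
  C[1][1] = min over k of (A[1][0] + B[0][1] = 3 + -3 = 0, A[1][1] + B[1][1] = 1 + 7 = 8, A[1][2] + B[2][1] = 6 + -2 = 4) = 0 (attained at k = 0)
  C[1][2] = min over k of (A[1][0] + B[0][2] = 3 + -4 = -1, A[1][1] + B[1][2] = 1 + -4 = -3, A[1][2] + B[2][2] = 6 + 2 = 8) = -3 (attained at k = 1)
  C[2][0] = min over k of (A[2][0] + B[0][0] = -4 + 5 = 1, A[2][1] + B[1][0] = 6 + 5 = 11, A[2][2] + B[2][0] = 10 + 6 = 16) = 1 (attained at k = 0)
  C[2][1] = min over k of (A[2][0] + B[0][1] = -4 + -3 = -7, A[2][1] + B[1][1] = 6 + 7 = 13, A[2][2] + B[2][1] = 10 + -2 = 8) = -7 (attained at k = 0)
  C[2][2] = min over k of (A[2][0] + B[0][2] = -4 + -4 = -8, A[2][1] + B[1][2] = 6 + -4 = 2, A[2][2] + B[2][2] = 10 + 2 = 12) = -8 (attained at k = 0)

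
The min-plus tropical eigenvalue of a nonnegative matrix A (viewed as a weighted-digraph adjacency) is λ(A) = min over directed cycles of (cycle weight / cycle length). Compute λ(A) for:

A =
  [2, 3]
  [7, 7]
λ(A) = 2

Enumerate directed cycles and compute their means (weight / length). Sample:
  cycle 0 → 0: weight = 2, length = 1, mean = 2/1 ≈ 2.000
  cycle 1 → 1: weight = 7, length = 1, mean = 7/1 ≈ 7.000
  cycle 0 → 1 → 0: weight = 10, length = 2, mean = 10/2 ≈ 5.000
  cycle 1 → 0 → 1: weight = 10, length = 2, mean = 10/2 ≈ 5.000
Minimum mean = 2.000, attained e.g. along the cycle 0 → 0 with weight 2 and length 1. So λ(A) = 2/1 = 2.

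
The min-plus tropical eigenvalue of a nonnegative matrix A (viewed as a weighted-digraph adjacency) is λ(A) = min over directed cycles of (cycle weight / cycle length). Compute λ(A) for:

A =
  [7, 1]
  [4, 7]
λ(A) = 5/2

Enumerate directed cycles and compute their means (weight / length). Sample:
  cycle 0 → 0: weight = 7, length = 1, mean = 7/1 ≈ 7.000
  cycle 1 → 1: weight = 7, length = 1, mean = 7/1 ≈ 7.000
  cycle 0 → 1 → 0: weight = 5, length = 2, mean = 5/2 ≈ 2.500
  cycle 1 → 0 → 1: weight = 5, length = 2, mean = 5/2 ≈ 2.500
Minimum mean = 2.500, attained e.g. along the cycle 0 → 1 → 0 with weight 5 and length 2. So λ(A) = 5/2 = 5/2.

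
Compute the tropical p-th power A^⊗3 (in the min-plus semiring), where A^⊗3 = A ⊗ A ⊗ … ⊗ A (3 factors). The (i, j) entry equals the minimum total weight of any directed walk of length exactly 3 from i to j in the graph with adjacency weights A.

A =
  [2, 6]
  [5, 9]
A^⊗3 =
  [6, 10]
  [9, 13]

Each entry (A^⊗3)_ij equals the minimum over all length-3 walks i = v_0 → v_1 → … → v_3 = j of Σ_t A[v_t][v_{t+1}]. For example, for (i, j) = (0, 1) we minimise over 4 possible intermediate vertex sequences; the minimum is 10, attained along the walk 0 → 0 → 0 → 1.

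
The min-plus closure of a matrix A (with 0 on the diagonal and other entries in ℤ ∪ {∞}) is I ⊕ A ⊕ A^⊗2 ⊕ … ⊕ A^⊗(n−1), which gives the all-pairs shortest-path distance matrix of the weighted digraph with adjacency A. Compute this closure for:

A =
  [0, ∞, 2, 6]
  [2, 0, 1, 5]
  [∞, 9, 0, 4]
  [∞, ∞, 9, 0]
Closure =
  [0, 11, 2, 6]
  [2, 0, 1, 5]
  [11, 9, 0, 4]
  [20, 18, 9, 0]

This is the Floyd-Warshall all-pairs shortest-path computation. For each intermediate vertex k = 0, 1, …, 3, update dist[i][j] ← min(dist[i][j], dist[i][k] + dist[k][j]). The final matrix gives, for each (i, j), the minimum total weight of any directed path from i to j (possibly empty when i = j).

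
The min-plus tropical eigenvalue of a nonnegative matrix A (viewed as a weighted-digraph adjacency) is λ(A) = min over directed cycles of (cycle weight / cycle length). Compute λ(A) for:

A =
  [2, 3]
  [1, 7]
λ(A) = 2

Enumerate directed cycles and compute their means (weight / length). Sample:
  cycle 0 → 0: weight = 2, length = 1, mean = 2/1 ≈ 2.000
  cycle 1 → 1: weight = 7, length = 1, mean = 7/1 ≈ 7.000
  cycle 0 → 1 → 0: weight = 4, length = 2, mean = 4/2 ≈ 2.000
  cycle 1 → 0 → 1: weight = 4, length = 2, mean = 4/2 ≈ 2.000
Minimum mean = 2.000, attained e.g. along the cycle 0 → 0 with weight 2 and length 1. So λ(A) = 2/1 = 2.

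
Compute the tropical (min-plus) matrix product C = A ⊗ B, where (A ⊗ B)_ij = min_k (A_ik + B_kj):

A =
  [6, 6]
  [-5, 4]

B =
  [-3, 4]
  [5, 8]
A ⊗ B =
  [3, 10]
  [-8, -1]

Apply the min-plus product entry-by-entry:
  C[0][0] = min over k of (A[0][0] + B[0][0] = 6 + -3 = 3, A[0][1] + B[1][0] = 6 + 5 = 11) = 3 (attained at k = 0)
  C[0][1] = min over k of (A[0][0] + B[0][1] = 6 + 4 = 10, A[0][1] + B[1][1] = 6 + 8 = 14) = 10 (attained at k = 0)
  C[1][0] = min over k of (A[1][0] + B[0][0] = -5 + -3 = -8, A[1][1] + B[1][0] = 4 + 5 = 9) = -8 (attained at k = 0)
  C[1][1] = min over k of (A[1][0] + B[0][1] = -5 + 4 = -1, A[1][1] + B[1][1] = 4 + 8 = 12) = -1 (attained at k = 0)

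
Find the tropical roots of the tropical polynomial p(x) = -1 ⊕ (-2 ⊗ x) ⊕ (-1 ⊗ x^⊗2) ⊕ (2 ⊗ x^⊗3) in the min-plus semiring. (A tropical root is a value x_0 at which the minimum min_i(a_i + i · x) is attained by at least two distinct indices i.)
Roots: {-3, -1, 1}

Each tropical root is a break point of the lower envelope of the lines y = a_i + i · x (there are 4 lines, with slopes 0, 1, ..., 3). Only the lines that attain the minimum somewhere contribute to roots; other lines are dominated. Here the surviving (envelope) indices are i = 3, i = 2, i = 1, i = 0.
Intersections between consecutive envelope lines give the roots: for adjacent envelope indices i < j the intersection is x = (a_i − a_j) / (j − i). Reading off the sorted break points: {-3, -1, 1}.
Verification: at each break x_0, at least two indices attain the minimum of min_i(a_i + i · x_0).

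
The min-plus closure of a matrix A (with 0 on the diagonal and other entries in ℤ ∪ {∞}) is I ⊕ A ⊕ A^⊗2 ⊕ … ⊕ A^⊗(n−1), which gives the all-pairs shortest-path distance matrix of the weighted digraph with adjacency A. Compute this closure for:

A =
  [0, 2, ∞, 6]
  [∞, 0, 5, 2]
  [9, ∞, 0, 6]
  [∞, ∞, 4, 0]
Closure =
  [0, 2, 7, 4]
  [14, 0, 5, 2]
  [9, 11, 0, 6]
  [13, 15, 4, 0]

This is the Floyd-Warshall all-pairs shortest-path computation. For each intermediate vertex k = 0, 1, …, 3, update dist[i][j] ← min(dist[i][j], dist[i][k] + dist[k][j]). The final matrix gives, for each (i, j), the minimum total weight of any directed path from i to j (possibly empty when i = j).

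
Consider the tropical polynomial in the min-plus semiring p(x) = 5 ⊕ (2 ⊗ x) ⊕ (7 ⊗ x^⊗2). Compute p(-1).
p(-1) = 1

A tropical monomial a ⊗ x^⊗i evaluates to a + i · x. Evaluating each term at x = -1:
  Term 0 contributes 5 + 0 · -1 = 5
  Term 1 contributes 2 + 1 · -1 = 1
  Term 2 contributes 7 + 2 · -1 = 5
p(-1) = ⊕ of these = min[5, 1, 5] = 1.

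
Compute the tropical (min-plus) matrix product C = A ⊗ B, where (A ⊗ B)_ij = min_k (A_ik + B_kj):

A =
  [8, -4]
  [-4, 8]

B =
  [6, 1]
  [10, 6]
A ⊗ B =
  [6, 2]
  [2, -3]

Apply the min-plus product entry-by-entry:
  C[0][0] = min over k of (A[0][0] + B[0][0] = 8 + 6 = 14, A[0][1] + B[1][0] = -4 + 10 = 6) = 6 (attained at k = 1)
  C[0][1] = min over k of (A[0][0] + B[0][1] = 8 + 1 = 9, A[0][1] + B[1][1] = -4 + 6 = 2) = 2 (attained at k = 1)
  C[1][0] = min over k of (A[1][0] + B[0][0] = -4 + 6 = 2, A[1][1] + B[1][0] = 8 + 10 = 18) = 2 (attained at k = 0)
  C[1][1] = min over k of (A[1][0] + B[0][1] = -4 + 1 = -3, A[1][1] + B[1][1] = 8 + 6 = 14) = -3 (attained at k = 0)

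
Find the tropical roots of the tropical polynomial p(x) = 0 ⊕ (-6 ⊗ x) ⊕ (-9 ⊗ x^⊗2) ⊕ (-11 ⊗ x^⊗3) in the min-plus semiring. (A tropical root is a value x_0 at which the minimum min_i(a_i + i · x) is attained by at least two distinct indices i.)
Roots: {2, 3, 6}

Each tropical root is a break point of the lower envelope of the lines y = a_i + i · x (there are 4 lines, with slopes 0, 1, ..., 3). Only the lines that attain the minimum somewhere contribute to roots; other lines are dominated. Here the surviving (envelope) indices are i = 3, i = 2, i = 1, i = 0.
Intersections between consecutive envelope lines give the roots: for adjacent envelope indices i < j the intersection is x = (a_i − a_j) / (j − i). Reading off the sorted break points: {2, 3, 6}.
Verification: at each break x_0, at least two indices attain the minimum of min_i(a_i + i · x_0).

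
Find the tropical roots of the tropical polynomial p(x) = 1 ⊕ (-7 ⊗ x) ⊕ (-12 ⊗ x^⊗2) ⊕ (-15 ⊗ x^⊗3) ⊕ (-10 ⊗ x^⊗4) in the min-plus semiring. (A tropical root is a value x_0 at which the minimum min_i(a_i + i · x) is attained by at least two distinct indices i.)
Roots: {-5, 3, 5, 8}

Each tropical root is a break point of the lower envelope of the lines y = a_i + i · x (there are 5 lines, with slopes 0, 1, ..., 4). Only the lines that attain the minimum somewhere contribute to roots; other lines are dominated. Here the surviving (envelope) indices are i = 4, i = 3, i = 2, i = 1, i = 0.
Intersections between consecutive envelope lines give the roots: for adjacent envelope indices i < j the intersection is x = (a_i − a_j) / (j − i). Reading off the sorted break points: {-5, 3, 5, 8}.
Verification: at each break x_0, at least two indices attain the minimum of min_i(a_i + i · x_0).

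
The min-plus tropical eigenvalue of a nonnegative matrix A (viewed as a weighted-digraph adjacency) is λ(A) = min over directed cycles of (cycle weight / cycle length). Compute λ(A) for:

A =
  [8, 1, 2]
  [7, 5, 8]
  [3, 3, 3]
λ(A) = 5/2

Enumerate directed cycles and compute their means (weight / length). Sample:
  cycle 0 → 0: weight = 8, length = 1, mean = 8/1 ≈ 8.000
  cycle 1 → 1: weight = 5, length = 1, mean = 5/1 ≈ 5.000
  cycle 2 → 2: weight = 3, length = 1, mean = 3/1 ≈ 3.000
  cycle 0 → 1 → 0: weight = 8, length = 2, mean = 8/2 ≈ 4.000
  cycle 0 → 2 → 0: weight = 5, length = 2, mean = 5/2 ≈ 2.500
  cycle 1 → 0 → 1: weight = 8, length = 2, mean = 8/2 ≈ 4.000
Minimum mean = 2.500, attained e.g. along the cycle 0 → 2 → 0 with weight 5 and length 2. So λ(A) = 5/2 = 5/2.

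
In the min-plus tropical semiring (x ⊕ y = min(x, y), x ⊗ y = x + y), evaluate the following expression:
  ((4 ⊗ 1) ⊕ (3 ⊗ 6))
((4 ⊗ 1) ⊕ (3 ⊗ 6)) = 5

Expand innermost to outermost. Recall ⊕ takes the minimum of its arguments and ⊗ takes their sum. Working out the expression ((4 ⊗ 1) ⊕ (3 ⊗ 6)) gives 5.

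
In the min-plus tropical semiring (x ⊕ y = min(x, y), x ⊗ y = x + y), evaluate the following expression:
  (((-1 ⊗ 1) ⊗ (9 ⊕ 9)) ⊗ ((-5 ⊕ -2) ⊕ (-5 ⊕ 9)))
(((-1 ⊗ 1) ⊗ (9 ⊕ 9)) ⊗ ((-5 ⊕ -2) ⊕ (-5 ⊕ 9))) = 4

Expand innermost to outermost. Recall ⊕ takes the minimum of its arguments and ⊗ takes their sum. Working out the expression (((-1 ⊗ 1) ⊗ (9 ⊕ 9)) ⊗ ((-5 ⊕ -2) ⊕ (-5 ⊕ 9))) gives 4.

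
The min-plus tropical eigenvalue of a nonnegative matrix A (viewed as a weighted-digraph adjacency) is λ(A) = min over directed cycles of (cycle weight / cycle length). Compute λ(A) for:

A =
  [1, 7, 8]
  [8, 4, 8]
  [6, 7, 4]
λ(A) = 1

Enumerate directed cycles and compute their means (weight / length). Sample:
  cycle 0 → 0: weight = 1, length = 1, mean = 1/1 ≈ 1.000
  cycle 1 → 1: weight = 4, length = 1, mean = 4/1 ≈ 4.000
  cycle 2 → 2: weight = 4, length = 1, mean = 4/1 ≈ 4.000
  cycle 0 → 1 → 0: weight = 15, length = 2, mean = 15/2 ≈ 7.500
  cycle 0 → 2 → 0: weight = 14, length = 2, mean = 14/2 ≈ 7.000
  cycle 1 → 0 → 1: weight = 15, length = 2, mean = 15/2 ≈ 7.500
Minimum mean = 1.000, attained e.g. along the cycle 0 → 0 with weight 1 and length 1. So λ(A) = 1/1 = 1.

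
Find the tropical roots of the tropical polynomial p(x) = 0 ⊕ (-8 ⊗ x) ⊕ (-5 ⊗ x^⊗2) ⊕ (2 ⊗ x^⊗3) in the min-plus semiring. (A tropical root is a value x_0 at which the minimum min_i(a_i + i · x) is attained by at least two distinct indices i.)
Roots: {-7, -3, 8}

Each tropical root is a break point of the lower envelope of the lines y = a_i + i · x (there are 4 lines, with slopes 0, 1, ..., 3). Only the lines that attain the minimum somewhere contribute to roots; other lines are dominated. Here the surviving (envelope) indices are i = 3, i = 2, i = 1, i = 0.
Intersections between consecutive envelope lines give the roots: for adjacent envelope indices i < j the intersection is x = (a_i − a_j) / (j − i). Reading off the sorted break points: {-7, -3, 8}.
Verification: at each break x_0, at least two indices attain the minimum of min_i(a_i + i · x_0).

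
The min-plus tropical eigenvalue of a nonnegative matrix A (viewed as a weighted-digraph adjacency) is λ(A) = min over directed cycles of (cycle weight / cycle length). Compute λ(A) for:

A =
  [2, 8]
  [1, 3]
λ(A) = 2

Enumerate directed cycles and compute their means (weight / length). Sample:
  cycle 0 → 0: weight = 2, length = 1, mean = 2/1 ≈ 2.000
  cycle 1 → 1: weight = 3, length = 1, mean = 3/1 ≈ 3.000
  cycle 0 → 1 → 0: weight = 9, length = 2, mean = 9/2 ≈ 4.500
  cycle 1 → 0 → 1: weight = 9, length = 2, mean = 9/2 ≈ 4.500
Minimum mean = 2.000, attained e.g. along the cycle 0 → 0 with weight 2 and length 1. So λ(A) = 2/1 = 2.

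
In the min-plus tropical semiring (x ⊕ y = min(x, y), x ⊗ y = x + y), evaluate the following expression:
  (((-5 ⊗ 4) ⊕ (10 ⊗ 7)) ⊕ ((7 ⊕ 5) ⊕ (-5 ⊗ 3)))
(((-5 ⊗ 4) ⊕ (10 ⊗ 7)) ⊕ ((7 ⊕ 5) ⊕ (-5 ⊗ 3))) = -2

Expand innermost to outermost. Recall ⊕ takes the minimum of its arguments and ⊗ takes their sum. Working out the expression (((-5 ⊗ 4) ⊕ (10 ⊗ 7)) ⊕ ((7 ⊕ 5) ⊕ (-5 ⊗ 3))) gives -2.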